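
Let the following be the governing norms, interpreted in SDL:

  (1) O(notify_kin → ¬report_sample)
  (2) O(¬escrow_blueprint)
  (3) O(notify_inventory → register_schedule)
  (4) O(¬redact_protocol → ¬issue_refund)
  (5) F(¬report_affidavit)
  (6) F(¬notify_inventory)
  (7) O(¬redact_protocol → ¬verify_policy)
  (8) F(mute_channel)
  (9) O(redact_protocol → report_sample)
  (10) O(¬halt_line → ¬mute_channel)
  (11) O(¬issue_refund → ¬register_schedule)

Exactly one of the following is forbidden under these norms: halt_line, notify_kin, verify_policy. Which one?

Premise 6, F(¬notify_inventory), is equivalent to O(notify_inventory).
With premise 3, O(notify_inventory → register_schedule), the K-axiom yields O(register_schedule).
Premise 11, O(¬issue_refund → ¬register_schedule), contraposes to O(register_schedule → issue_refund); with O(register_schedule) we get O(issue_refund).
The contrapositive of premise 4 (O(¬redact_protocol → ¬issue_refund)) is O(issue_refund → redact_protocol), and O(issue_refund) is already established, so O(redact_protocol).
From O(redact_protocol) and premise 9, O(redact_protocol → report_sample), we obtain O(report_sample).
The contrapositive of premise 1 (O(notify_kin → ¬report_sample)) is O(report_sample → ¬notify_kin), and O(report_sample) is already established, so O(¬notify_kin).
So O(¬notify_kin) holds, i.e. notify_kin is forbidden. None of the other listed options is forbidden under the premises.

notify_kin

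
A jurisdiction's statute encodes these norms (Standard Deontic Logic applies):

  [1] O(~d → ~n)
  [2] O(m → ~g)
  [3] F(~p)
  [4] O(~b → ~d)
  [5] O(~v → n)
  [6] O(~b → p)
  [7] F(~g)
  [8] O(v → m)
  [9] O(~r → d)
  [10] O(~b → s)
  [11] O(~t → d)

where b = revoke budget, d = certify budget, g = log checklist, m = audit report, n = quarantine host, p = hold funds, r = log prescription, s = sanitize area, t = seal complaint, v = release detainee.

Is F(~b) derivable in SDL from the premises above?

F(~g) at premise 7 means O(g).
The contrapositive of premise 2 (O(m → ~g)) is O(g → ~m), and O(g) is already established, so O(~m).
Premise 8, O(v → m), contraposes to O(~m → ~v); with O(~m) we get O(~v).
Applying K to premise 5 (O(~v → n)) and O(~v) yields O(n).
Premise 1 is O(~d → ~n); contrapositively O(n → d). Since O(n) holds, K gives O(d).
The contrapositive of premise 4 (O(~b → ~d)) is O(d → b), and O(d) is already established, so O(b).
Premises 3, 6, 9, 10, 11 do not contribute to this derivation.
So O(b) holds, i.e. F(~b). The claim follows.

Yes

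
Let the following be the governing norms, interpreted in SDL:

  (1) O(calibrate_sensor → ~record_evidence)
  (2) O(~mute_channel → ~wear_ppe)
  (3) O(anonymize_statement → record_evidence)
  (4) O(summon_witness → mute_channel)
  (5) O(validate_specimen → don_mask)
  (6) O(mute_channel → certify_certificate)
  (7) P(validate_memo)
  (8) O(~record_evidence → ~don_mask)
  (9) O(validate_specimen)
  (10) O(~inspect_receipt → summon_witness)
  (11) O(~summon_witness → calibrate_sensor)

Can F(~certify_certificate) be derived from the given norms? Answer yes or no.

Yes

Premise 9 states O(validate_specimen) outright.
From O(validate_specimen) and premise 5, O(validate_specimen → don_mask), we obtain O(don_mask).
The contrapositive of premise 8 (O(~record_evidence → ~don_mask)) is O(don_mask → record_evidence), and O(don_mask) is already established, so O(record_evidence).
Premise 1 is O(calibrate_sensor → ~record_evidence); contrapositively O(record_evidence → ~calibrate_sensor). Since O(record_evidence) holds, K gives O(~calibrate_sensor).
Premise 11 is O(~summon_witness → calibrate_sensor); contrapositively O(~calibrate_sensor → summon_witness). Since O(~calibrate_sensor) holds, K gives O(summon_witness).
Premise 4 is O(summon_witness → mute_channel); since O(summon_witness), deontic closure gives O(mute_channel).
Applying K to premise 6 (O(mute_channel → certify_certificate)) and O(mute_channel) yields O(certify_certificate).
Premises 2, 3, 7, 10 do not contribute to this derivation.
So O(certify_certificate) holds, i.e. F(~certify_certificate). The claim follows.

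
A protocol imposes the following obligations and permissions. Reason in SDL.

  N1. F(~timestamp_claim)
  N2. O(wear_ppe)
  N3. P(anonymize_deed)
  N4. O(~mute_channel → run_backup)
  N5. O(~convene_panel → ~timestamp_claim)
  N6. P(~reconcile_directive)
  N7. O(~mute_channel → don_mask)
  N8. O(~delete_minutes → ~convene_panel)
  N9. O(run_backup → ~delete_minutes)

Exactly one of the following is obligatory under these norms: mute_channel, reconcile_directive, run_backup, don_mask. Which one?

Premise 1 is F(~timestamp_claim), i.e. O(timestamp_claim).
Premise 5, O(~convene_panel → ~timestamp_claim), contraposes to O(timestamp_claim → convene_panel); with O(timestamp_claim) we get O(convene_panel).
The contrapositive of premise 8 (O(~delete_minutes → ~convene_panel)) is O(convene_panel → delete_minutes), and O(convene_panel) is already established, so O(delete_minutes).
Premise 9, O(run_backup → ~delete_minutes), contraposes to O(delete_minutes → ~run_backup); with O(delete_minutes) we get O(~run_backup).
Premise 4, O(~mute_channel → run_backup), contraposes to O(~run_backup → mute_channel); with O(~run_backup) we get O(mute_channel).
So O(mute_channel) holds — mute_channel is obligatory. None of the other listed options is made obligatory by any chain of premises.

mute_channel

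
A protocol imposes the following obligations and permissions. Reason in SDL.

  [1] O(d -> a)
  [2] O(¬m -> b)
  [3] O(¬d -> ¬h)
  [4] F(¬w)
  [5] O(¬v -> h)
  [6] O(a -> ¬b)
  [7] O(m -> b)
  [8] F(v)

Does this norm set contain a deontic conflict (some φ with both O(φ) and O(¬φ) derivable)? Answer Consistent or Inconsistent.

Premises 7 and 2 are O(m -> b) and O(¬m -> b); every ideal world satisfies m or ¬m, so in either case b holds — hence O(b).
Premise 6 is O(a -> ¬b); contrapositively O(b -> ¬a). Since O(b) holds, K gives O(¬a).
The contrapositive of premise 1 (O(d -> a)) is O(¬a -> ¬d), and O(¬a) is already established, so O(¬d).
With premise 3, O(¬d -> ¬h), the K-axiom yields O(¬h).
The contrapositive of premise 5 (O(¬v -> h)) is O(¬h -> v), and O(¬h) is already established, so O(v).
However, F(v) at premise 8 amounts to O(¬v).
We now have both O(v) and O(¬v) — v is simultaneously obligatory and forbidden, violating the D-axiom.

Inconsistent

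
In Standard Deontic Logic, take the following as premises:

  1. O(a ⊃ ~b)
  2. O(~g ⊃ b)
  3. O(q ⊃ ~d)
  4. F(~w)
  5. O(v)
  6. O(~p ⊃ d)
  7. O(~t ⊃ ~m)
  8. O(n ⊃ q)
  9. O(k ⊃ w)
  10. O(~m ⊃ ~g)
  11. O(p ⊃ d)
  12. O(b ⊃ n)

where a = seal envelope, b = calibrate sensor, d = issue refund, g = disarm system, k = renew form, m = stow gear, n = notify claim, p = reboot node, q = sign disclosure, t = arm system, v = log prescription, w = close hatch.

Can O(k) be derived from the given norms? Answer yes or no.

Premise 9 is O(k ⊃ w); even if O(w) held, inferring O(k) would be affirming the consequent — invalid.
No other premise forces O(k). An ideal world satisfying every premise can still have k false, so O(k) is not derivable.

No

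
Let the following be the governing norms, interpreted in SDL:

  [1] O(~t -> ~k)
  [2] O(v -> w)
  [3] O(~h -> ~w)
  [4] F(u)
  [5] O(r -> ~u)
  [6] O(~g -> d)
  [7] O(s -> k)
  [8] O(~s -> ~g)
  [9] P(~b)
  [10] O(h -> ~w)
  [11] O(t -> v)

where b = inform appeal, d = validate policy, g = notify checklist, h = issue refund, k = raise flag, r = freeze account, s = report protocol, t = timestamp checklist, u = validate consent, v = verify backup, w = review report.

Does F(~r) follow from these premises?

Premise 5 is O(r -> ~u); even if O(~u) held, inferring O(r) would be affirming the consequent — invalid.
No other premise forces O(r). An ideal world satisfying every premise can still have ~r true, so F(~r) is not derivable.

No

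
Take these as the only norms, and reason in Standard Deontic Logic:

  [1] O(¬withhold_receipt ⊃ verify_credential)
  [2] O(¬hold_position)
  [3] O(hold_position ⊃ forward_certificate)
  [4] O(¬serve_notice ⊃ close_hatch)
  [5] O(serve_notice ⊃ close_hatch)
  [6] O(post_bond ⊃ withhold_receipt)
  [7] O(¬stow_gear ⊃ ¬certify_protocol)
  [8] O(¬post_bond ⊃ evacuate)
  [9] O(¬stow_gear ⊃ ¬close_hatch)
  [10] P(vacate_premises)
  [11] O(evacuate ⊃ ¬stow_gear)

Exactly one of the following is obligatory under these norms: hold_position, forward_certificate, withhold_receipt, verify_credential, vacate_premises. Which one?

withhold_receipt

Premises 5 and 4 cover both cases: O(serve_notice ⊃ close_hatch) and O(¬serve_notice ⊃ close_hatch). Since serve_notice ∨ ¬serve_notice is a tautology, O(close_hatch) follows.
The contrapositive of premise 9 (O(¬stow_gear ⊃ ¬close_hatch)) is O(close_hatch ⊃ stow_gear), and O(close_hatch) is already established, so O(stow_gear).
Premise 11 is O(evacuate ⊃ ¬stow_gear); contrapositively O(stow_gear ⊃ ¬evacuate). Since O(stow_gear) holds, K gives O(¬evacuate).
The contrapositive of premise 8 (O(¬post_bond ⊃ evacuate)) is O(¬evacuate ⊃ post_bond), and O(¬evacuate) is already established, so O(post_bond).
From O(post_bond) and premise 6, O(post_bond ⊃ withhold_receipt), we obtain O(withhold_receipt).
So O(withhold_receipt) holds — withhold_receipt is obligatory. None of the other listed options is made obligatory by any chain of premises.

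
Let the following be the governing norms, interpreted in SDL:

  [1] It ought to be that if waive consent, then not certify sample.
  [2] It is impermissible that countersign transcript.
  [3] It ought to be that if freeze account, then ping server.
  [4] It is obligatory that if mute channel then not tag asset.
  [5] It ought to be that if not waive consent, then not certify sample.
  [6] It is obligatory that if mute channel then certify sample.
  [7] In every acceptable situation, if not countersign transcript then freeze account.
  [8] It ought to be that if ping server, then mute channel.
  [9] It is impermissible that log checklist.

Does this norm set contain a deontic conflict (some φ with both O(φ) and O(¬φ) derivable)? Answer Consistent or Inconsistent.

Inconsistent

Premises 1 and 5 cover both cases: O(waive_consent → ¬certify_sample) and O(¬waive_consent → ¬certify_sample). Since waive_consent ∨ ¬waive_consent is a tautology, O(¬certify_sample) follows.
Premise 6, O(mute_channel → certify_sample), contraposes to O(¬certify_sample → ¬mute_channel); with O(¬certify_sample) we get O(¬mute_channel).
Premise 8 is O(ping_server → mute_channel); contrapositively O(¬mute_channel → ¬ping_server). Since O(¬mute_channel) holds, K gives O(¬ping_server).
The contrapositive of premise 3 (O(freeze_account → ping_server)) is O(¬ping_server → ¬freeze_account), and O(¬ping_server) is already established, so O(¬freeze_account).
Premise 7, O(¬countersign_transcript → freeze_account), contraposes to O(¬freeze_account → countersign_transcript); with O(¬freeze_account) we get O(countersign_transcript).
However, F(countersign_transcript) at premise 2 amounts to O(¬countersign_transcript).
We now have both O(countersign_transcript) and O(¬countersign_transcript) — countersign_transcript is simultaneously obligatory and forbidden, violating the D-axiom.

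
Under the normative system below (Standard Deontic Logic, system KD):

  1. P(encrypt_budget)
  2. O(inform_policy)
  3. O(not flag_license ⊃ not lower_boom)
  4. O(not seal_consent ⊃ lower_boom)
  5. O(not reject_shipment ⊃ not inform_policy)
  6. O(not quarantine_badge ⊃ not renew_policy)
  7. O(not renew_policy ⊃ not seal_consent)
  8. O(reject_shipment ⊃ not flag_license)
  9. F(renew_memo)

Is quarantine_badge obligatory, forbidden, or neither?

Obligatory

Premise 2 states O(inform_policy) outright.
Premise 5 is O(not reject_shipment ⊃ not inform_policy); contrapositively O(inform_policy ⊃ reject_shipment). Since O(inform_policy) holds, K gives O(reject_shipment).
Premise 8 is O(reject_shipment ⊃ not flag_license); since O(reject_shipment), deontic closure gives O(not flag_license).
From O(not flag_license) and premise 3, O(not flag_license ⊃ not lower_boom), we obtain O(not lower_boom).
Premise 4 is O(not seal_consent ⊃ lower_boom); contrapositively O(not lower_boom ⊃ seal_consent). Since O(not lower_boom) holds, K gives O(seal_consent).
Premise 7 is O(not renew_policy ⊃ not seal_consent); contrapositively O(seal_consent ⊃ renew_policy). Since O(seal_consent) holds, K gives O(renew_policy).
Premise 6, O(not quarantine_badge ⊃ not renew_policy), contraposes to O(renew_policy ⊃ quarantine_badge); with O(renew_policy) we get O(quarantine_badge).
Premises 1, 9 do not contribute to this derivation.
Hence quarantine_badge is obligatory.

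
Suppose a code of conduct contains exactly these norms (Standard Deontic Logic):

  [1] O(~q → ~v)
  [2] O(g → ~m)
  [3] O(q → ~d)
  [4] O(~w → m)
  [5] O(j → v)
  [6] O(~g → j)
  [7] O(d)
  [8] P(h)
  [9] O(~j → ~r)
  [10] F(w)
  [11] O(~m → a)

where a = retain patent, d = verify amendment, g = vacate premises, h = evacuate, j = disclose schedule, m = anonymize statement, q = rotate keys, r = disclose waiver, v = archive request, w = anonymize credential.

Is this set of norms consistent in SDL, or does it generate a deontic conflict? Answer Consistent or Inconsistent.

Inconsistent

Premise 10 is F(w), i.e. O(~w).
From O(~w) and premise 4, O(~w → m), we obtain O(m).
The contrapositive of premise 2 (O(g → ~m)) is O(m → ~g), and O(m) is already established, so O(~g).
With premise 6, O(~g → j), the K-axiom yields O(j).
From O(j) and premise 5, O(j → v), we obtain O(v).
Premise 1 is O(~q → ~v); contrapositively O(v → q). Since O(v) holds, K gives O(q).
Applying K to premise 3 (O(q → ~d)) and O(q) yields O(~d).
However, premise 7 gives O(d).
We now have both O(~d) and O(d) — d is simultaneously obligatory and forbidden, violating the D-axiom.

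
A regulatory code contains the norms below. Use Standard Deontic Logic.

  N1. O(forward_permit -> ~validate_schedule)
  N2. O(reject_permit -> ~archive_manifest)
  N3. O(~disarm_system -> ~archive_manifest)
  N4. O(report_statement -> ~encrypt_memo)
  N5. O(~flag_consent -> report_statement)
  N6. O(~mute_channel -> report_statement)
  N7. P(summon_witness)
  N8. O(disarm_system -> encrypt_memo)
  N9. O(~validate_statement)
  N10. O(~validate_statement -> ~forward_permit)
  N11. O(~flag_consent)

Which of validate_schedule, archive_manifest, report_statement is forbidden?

Premise 11 states O(~flag_consent) outright.
Premise 5 is O(~flag_consent -> report_statement); since O(~flag_consent), deontic closure gives O(report_statement).
Premise 4 is O(report_statement -> ~encrypt_memo); since O(report_statement), deontic closure gives O(~encrypt_memo).
The contrapositive of premise 8 (O(disarm_system -> encrypt_memo)) is O(~encrypt_memo -> ~disarm_system), and O(~encrypt_memo) is already established, so O(~disarm_system).
From O(~disarm_system) and premise 3, O(~disarm_system -> ~archive_manifest), we obtain O(~archive_manifest).
So O(~archive_manifest) holds, i.e. archive_manifest is forbidden. None of the other listed options is forbidden under the premises.

archive_manifest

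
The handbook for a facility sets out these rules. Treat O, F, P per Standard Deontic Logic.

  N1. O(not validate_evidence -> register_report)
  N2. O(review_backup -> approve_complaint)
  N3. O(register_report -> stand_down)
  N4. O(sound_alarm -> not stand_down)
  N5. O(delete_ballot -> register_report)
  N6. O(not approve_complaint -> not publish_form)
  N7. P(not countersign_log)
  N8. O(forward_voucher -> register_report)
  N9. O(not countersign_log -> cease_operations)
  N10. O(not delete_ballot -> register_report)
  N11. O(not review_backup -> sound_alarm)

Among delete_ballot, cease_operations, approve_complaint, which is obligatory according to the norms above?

approve_complaint

By case analysis on not delete_ballot: premise 10 gives O(not delete_ballot -> register_report) and premise 5 gives O(delete_ballot -> register_report), so O(register_report) either way.
From O(register_report) and premise 3, O(register_report -> stand_down), we obtain O(stand_down).
Premise 4, O(sound_alarm -> not stand_down), contraposes to O(stand_down -> not sound_alarm); with O(stand_down) we get O(not sound_alarm).
Premise 11 is O(not review_backup -> sound_alarm); contrapositively O(not sound_alarm -> review_backup). Since O(not sound_alarm) holds, K gives O(review_backup).
With premise 2, O(review_backup -> approve_complaint), the K-axiom yields O(approve_complaint).
So O(approve_complaint) holds — approve_complaint is obligatory. None of the other listed options is made obligatory by any chain of premises.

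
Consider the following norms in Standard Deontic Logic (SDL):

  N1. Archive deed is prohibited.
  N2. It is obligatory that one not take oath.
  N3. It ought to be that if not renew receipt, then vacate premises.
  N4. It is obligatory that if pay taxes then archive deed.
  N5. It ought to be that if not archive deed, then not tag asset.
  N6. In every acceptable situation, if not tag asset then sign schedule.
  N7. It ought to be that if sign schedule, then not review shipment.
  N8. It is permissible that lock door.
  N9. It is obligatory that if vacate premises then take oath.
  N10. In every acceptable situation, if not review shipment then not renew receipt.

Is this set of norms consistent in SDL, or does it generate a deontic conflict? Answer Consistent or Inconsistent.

Premise 2 states O(¬take_oath) outright.
The contrapositive of premise 9 (O(vacate_premises → take_oath)) is O(¬take_oath → ¬vacate_premises), and O(¬take_oath) is already established, so O(¬vacate_premises).
Premise 3 is O(¬renew_receipt → vacate_premises); contrapositively O(¬vacate_premises → renew_receipt). Since O(¬vacate_premises) holds, K gives O(renew_receipt).
Premise 10 is O(¬review_shipment → ¬renew_receipt); contrapositively O(renew_receipt → review_shipment). Since O(renew_receipt) holds, K gives O(review_shipment).
Premise 7, O(sign_schedule → ¬review_shipment), contraposes to O(review_shipment → ¬sign_schedule); with O(review_shipment) we get O(¬sign_schedule).
Premise 6 is O(¬tag_asset → sign_schedule); contrapositively O(¬sign_schedule → tag_asset). Since O(¬sign_schedule) holds, K gives O(tag_asset).
Premise 5 is O(¬archive_deed → ¬tag_asset); contrapositively O(tag_asset → archive_deed). Since O(tag_asset) holds, K gives O(archive_deed).
Yet premise 1 is F(archive_deed), i.e. O(¬archive_deed).
We now have both O(archive_deed) and O(¬archive_deed) — archive_deed is simultaneously obligatory and forbidden, violating the D-axiom.

Inconsistent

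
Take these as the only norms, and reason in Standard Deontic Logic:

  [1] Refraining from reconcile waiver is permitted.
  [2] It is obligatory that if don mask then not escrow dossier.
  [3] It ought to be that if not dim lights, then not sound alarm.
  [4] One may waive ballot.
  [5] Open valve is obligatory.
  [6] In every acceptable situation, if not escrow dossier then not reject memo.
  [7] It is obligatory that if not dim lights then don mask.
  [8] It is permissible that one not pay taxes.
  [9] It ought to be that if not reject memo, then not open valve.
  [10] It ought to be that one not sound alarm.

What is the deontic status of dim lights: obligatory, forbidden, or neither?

Premise 5 states O(open_valve) outright.
Premise 9, O(¬reject_memo → ¬open_valve), contraposes to O(open_valve → reject_memo); with O(open_valve) we get O(reject_memo).
Premise 6 is O(¬escrow_dossier → ¬reject_memo); contrapositively O(reject_memo → escrow_dossier). Since O(reject_memo) holds, K gives O(escrow_dossier).
Premise 2, O(don_mask → ¬escrow_dossier), contraposes to O(escrow_dossier → ¬don_mask); with O(escrow_dossier) we get O(¬don_mask).
The contrapositive of premise 7 (O(¬dim_lights → don_mask)) is O(¬don_mask → dim_lights), and O(¬don_mask) is already established, so O(dim_lights).
Premises 1, 3, 4, 8, 10 do not contribute to this derivation.
Hence dim_lights is obligatory.

Obligatory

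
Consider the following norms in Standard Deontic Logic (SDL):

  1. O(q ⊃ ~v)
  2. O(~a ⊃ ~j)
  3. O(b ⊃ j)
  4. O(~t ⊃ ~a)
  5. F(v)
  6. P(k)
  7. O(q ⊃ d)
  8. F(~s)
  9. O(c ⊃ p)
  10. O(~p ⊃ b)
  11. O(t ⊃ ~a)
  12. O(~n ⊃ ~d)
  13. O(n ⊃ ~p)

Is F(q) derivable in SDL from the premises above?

Premises 4 and 11 are O(~t ⊃ ~a) and O(t ⊃ ~a); every ideal world satisfies ~t or t, so in either case ~a holds — hence O(~a).
From O(~a) and premise 2, O(~a ⊃ ~j), we obtain O(~j).
Premise 3, O(b ⊃ j), contraposes to O(~j ⊃ ~b); with O(~j) we get O(~b).
The contrapositive of premise 10 (O(~p ⊃ b)) is O(~b ⊃ p), and O(~b) is already established, so O(p).
Premise 13 is O(n ⊃ ~p); contrapositively O(p ⊃ ~n). Since O(p) holds, K gives O(~n).
Premise 12 is O(~n ⊃ ~d); since O(~n), deontic closure gives O(~d).
Premise 7 is O(q ⊃ d); contrapositively O(~d ⊃ ~q). Since O(~d) holds, K gives O(~q).
Premises 1, 5, 6, 8, 9 do not contribute to this derivation.
So O(~q) holds, i.e. F(q). The claim follows.

Yes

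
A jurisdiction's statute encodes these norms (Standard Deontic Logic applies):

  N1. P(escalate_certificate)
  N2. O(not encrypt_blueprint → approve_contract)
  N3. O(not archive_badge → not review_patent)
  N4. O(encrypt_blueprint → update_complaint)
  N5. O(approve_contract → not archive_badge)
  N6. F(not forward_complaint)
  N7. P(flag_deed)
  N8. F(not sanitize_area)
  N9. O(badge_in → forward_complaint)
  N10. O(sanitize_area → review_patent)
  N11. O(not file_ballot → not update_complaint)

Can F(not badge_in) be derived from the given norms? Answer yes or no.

No

Premise 9 is O(badge_in → forward_complaint); even if O(forward_complaint) held, inferring O(badge_in) would be affirming the consequent — invalid.
No other premise forces O(badge_in). An ideal world satisfying every premise can still have not badge_in true, so F(not badge_in) is not derivable.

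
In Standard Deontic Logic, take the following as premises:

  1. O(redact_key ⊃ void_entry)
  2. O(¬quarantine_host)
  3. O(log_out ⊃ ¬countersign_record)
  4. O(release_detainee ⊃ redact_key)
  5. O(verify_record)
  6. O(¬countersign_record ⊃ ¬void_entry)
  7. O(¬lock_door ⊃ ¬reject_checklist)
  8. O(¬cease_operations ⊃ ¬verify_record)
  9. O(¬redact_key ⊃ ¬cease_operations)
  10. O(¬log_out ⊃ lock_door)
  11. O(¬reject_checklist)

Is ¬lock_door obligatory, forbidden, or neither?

Premise 5 gives O(verify_record).
The contrapositive of premise 8 (O(¬cease_operations ⊃ ¬verify_record)) is O(verify_record ⊃ cease_operations), and O(verify_record) is already established, so O(cease_operations).
Premise 9 is O(¬redact_key ⊃ ¬cease_operations); contrapositively O(cease_operations ⊃ redact_key). Since O(cease_operations) holds, K gives O(redact_key).
Applying K to premise 1 (O(redact_key ⊃ void_entry)) and O(redact_key) yields O(void_entry).
Premise 6, O(¬countersign_record ⊃ ¬void_entry), contraposes to O(void_entry ⊃ countersign_record); with O(void_entry) we get O(countersign_record).
Premise 3 is O(log_out ⊃ ¬countersign_record); contrapositively O(countersign_record ⊃ ¬log_out). Since O(countersign_record) holds, K gives O(¬log_out).
Applying K to premise 10 (O(¬log_out ⊃ lock_door)) and O(¬log_out) yields O(lock_door).
Premises 2, 4, 7, 11 do not contribute to this derivation.
Thus O(lock_door), which is F(¬lock_door): ¬lock_door is forbidden.

Forbidden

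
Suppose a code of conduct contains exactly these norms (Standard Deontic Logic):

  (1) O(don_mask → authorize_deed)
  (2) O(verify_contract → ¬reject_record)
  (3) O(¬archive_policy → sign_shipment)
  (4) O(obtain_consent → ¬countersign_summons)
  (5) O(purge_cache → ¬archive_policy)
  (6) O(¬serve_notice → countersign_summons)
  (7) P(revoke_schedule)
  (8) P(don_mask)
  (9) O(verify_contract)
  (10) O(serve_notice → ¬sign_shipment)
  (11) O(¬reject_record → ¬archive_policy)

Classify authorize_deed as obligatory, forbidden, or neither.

Neither

Premise 1 is O(don_mask → authorize_deed), but O(don_mask) is not derivable from the premises (the permission P(don_mask) asserts only ¬O(¬don_mask), not O(don_mask)), so it does not yield O(authorize_deed).
No premise or chain of K-axiom applications forces O(authorize_deed), and none forces O(¬authorize_deed). So authorize_deed is neither obligatory nor forbidden under these norms.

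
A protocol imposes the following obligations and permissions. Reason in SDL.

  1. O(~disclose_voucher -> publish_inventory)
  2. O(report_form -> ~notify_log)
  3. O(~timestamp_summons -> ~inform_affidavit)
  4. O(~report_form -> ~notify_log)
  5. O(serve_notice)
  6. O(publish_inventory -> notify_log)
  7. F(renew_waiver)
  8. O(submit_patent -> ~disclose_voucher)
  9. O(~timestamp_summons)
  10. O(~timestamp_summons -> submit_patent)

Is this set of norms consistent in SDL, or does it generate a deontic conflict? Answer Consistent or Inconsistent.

Premises 2 and 4 are O(report_form -> ~notify_log) and O(~report_form -> ~notify_log); every ideal world satisfies report_form or ~report_form, so in either case ~notify_log holds — hence O(~notify_log).
Premise 6, O(publish_inventory -> notify_log), contraposes to O(~notify_log -> ~publish_inventory); with O(~notify_log) we get O(~publish_inventory).
Premise 1, O(~disclose_voucher -> publish_inventory), contraposes to O(~publish_inventory -> disclose_voucher); with O(~publish_inventory) we get O(disclose_voucher).
Premise 8, O(submit_patent -> ~disclose_voucher), contraposes to O(disclose_voucher -> ~submit_patent); with O(disclose_voucher) we get O(~submit_patent).
Premise 10 is O(~timestamp_summons -> submit_patent); contrapositively O(~submit_patent -> timestamp_summons). Since O(~submit_patent) holds, K gives O(timestamp_summons).
Yet premise 9 states O(~timestamp_summons).
We now have both O(timestamp_summons) and O(~timestamp_summons) — timestamp_summons is simultaneously obligatory and forbidden, violating the D-axiom.

Inconsistent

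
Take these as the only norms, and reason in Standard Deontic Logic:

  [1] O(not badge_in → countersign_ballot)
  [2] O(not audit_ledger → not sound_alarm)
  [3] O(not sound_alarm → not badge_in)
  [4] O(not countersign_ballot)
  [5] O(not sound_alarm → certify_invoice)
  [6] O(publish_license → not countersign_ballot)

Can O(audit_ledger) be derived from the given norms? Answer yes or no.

From premise 4 we have O(not countersign_ballot).
Premise 1, O(not badge_in → countersign_ballot), contraposes to O(not countersign_ballot → badge_in); with O(not countersign_ballot) we get O(badge_in).
Premise 3, O(not sound_alarm → not badge_in), contraposes to O(badge_in → sound_alarm); with O(badge_in) we get O(sound_alarm).
Premise 2 is O(not audit_ledger → not sound_alarm); contrapositively O(sound_alarm → audit_ledger). Since O(sound_alarm) holds, K gives O(audit_ledger).
Premises 5, 6 do not contribute to this derivation.
So O(audit_ledger) follows.

Yes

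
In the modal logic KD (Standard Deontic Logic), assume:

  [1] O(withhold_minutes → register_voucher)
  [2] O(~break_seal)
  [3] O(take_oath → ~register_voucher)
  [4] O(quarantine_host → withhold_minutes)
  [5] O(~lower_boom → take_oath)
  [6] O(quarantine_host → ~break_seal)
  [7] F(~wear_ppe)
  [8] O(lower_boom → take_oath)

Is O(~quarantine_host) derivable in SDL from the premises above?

Yes

By case analysis on ~lower_boom: premise 5 gives O(~lower_boom → take_oath) and premise 8 gives O(lower_boom → take_oath), so O(take_oath) either way.
With premise 3, O(take_oath → ~register_voucher), the K-axiom yields O(~register_voucher).
Premise 1 is O(withhold_minutes → register_voucher); contrapositively O(~register_voucher → ~withhold_minutes). Since O(~register_voucher) holds, K gives O(~withhold_minutes).
Premise 4 is O(quarantine_host → withhold_minutes); contrapositively O(~withhold_minutes → ~quarantine_host). Since O(~withhold_minutes) holds, K gives O(~quarantine_host).
Premises 2, 6, 7 do not contribute to this derivation.
So O(~quarantine_host) follows.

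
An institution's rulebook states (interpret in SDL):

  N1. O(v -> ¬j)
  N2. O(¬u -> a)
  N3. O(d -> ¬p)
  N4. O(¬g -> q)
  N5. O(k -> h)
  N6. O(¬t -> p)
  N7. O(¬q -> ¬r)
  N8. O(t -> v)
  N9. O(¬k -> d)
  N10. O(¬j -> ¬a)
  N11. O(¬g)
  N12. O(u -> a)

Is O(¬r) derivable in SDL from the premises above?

No

Premise 7 is O(¬q -> ¬r), but O(¬q) is not derivable from the premises, so it does not yield O(¬r).
No other premise forces O(¬r). An ideal world satisfying every premise can still have ¬r false, so O(¬r) is not derivable.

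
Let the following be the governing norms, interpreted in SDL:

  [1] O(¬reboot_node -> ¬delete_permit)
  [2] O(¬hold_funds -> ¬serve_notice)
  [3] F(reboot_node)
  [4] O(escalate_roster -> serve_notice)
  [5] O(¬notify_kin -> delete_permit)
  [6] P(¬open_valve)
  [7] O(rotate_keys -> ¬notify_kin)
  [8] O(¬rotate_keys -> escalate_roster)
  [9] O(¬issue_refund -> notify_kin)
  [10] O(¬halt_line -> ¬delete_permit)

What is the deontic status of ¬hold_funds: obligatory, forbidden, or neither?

Premise 3 is F(reboot_node), i.e. O(¬reboot_node).
Applying K to premise 1 (O(¬reboot_node -> ¬delete_permit)) and O(¬reboot_node) yields O(¬delete_permit).
The contrapositive of premise 5 (O(¬notify_kin -> delete_permit)) is O(¬delete_permit -> notify_kin), and O(¬delete_permit) is already established, so O(notify_kin).
Premise 7, O(rotate_keys -> ¬notify_kin), contraposes to O(notify_kin -> ¬rotate_keys); with O(notify_kin) we get O(¬rotate_keys).
Applying K to premise 8 (O(¬rotate_keys -> escalate_roster)) and O(¬rotate_keys) yields O(escalate_roster).
Applying K to premise 4 (O(escalate_roster -> serve_notice)) and O(escalate_roster) yields O(serve_notice).
Premise 2 is O(¬hold_funds -> ¬serve_notice); contrapositively O(serve_notice -> hold_funds). Since O(serve_notice) holds, K gives O(hold_funds).
Premises 6, 9, 10 do not contribute to this derivation.
Thus O(hold_funds), which is F(¬hold_funds): ¬hold_funds is forbidden.

Forbidden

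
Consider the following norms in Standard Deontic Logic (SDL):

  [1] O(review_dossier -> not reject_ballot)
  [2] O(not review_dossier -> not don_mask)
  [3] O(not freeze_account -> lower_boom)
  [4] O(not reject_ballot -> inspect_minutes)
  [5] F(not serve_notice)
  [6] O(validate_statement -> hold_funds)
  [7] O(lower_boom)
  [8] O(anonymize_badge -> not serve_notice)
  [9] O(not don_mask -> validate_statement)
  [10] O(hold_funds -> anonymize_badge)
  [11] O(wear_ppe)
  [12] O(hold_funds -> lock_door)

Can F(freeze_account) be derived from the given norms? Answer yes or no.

No

Premise 3 is O(not freeze_account -> lower_boom); even if O(lower_boom) held, inferring O(not freeze_account) would be affirming the consequent — invalid.
No other premise forces O(not freeze_account). An ideal world satisfying every premise can still have freeze_account true, so F(freeze_account) is not derivable.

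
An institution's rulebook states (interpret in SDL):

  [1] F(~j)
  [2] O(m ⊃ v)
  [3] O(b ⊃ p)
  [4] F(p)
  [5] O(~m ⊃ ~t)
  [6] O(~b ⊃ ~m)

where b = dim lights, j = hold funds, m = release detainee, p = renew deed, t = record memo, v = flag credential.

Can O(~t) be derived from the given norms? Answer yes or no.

Yes

Premise 4, F(p), is equivalent to O(~p).
The contrapositive of premise 3 (O(b ⊃ p)) is O(~p ⊃ ~b), and O(~p) is already established, so O(~b).
From O(~b) and premise 6, O(~b ⊃ ~m), we obtain O(~m).
Applying K to premise 5 (O(~m ⊃ ~t)) and O(~m) yields O(~t).
Premises 1, 2 do not contribute to this derivation.
So O(~t) follows.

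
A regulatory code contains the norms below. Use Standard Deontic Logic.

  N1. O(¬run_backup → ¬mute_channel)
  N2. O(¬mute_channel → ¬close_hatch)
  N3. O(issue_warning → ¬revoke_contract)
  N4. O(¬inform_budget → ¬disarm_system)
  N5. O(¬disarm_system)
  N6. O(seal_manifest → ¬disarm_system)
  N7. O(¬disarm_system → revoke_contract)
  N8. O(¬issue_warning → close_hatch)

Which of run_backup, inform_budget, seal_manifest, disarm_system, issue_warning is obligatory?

run_backup

From premise 5 we have O(¬disarm_system).
With premise 7, O(¬disarm_system → revoke_contract), the K-axiom yields O(revoke_contract).
The contrapositive of premise 3 (O(issue_warning → ¬revoke_contract)) is O(revoke_contract → ¬issue_warning), and O(revoke_contract) is already established, so O(¬issue_warning).
Premise 8 is O(¬issue_warning → close_hatch); since O(¬issue_warning), deontic closure gives O(close_hatch).
Premise 2, O(¬mute_channel → ¬close_hatch), contraposes to O(close_hatch → mute_channel); with O(close_hatch) we get O(mute_channel).
Premise 1, O(¬run_backup → ¬mute_channel), contraposes to O(mute_channel → run_backup); with O(mute_channel) we get O(run_backup).
So O(run_backup) holds — run_backup is obligatory. None of the other listed options is made obligatory by any chain of premises.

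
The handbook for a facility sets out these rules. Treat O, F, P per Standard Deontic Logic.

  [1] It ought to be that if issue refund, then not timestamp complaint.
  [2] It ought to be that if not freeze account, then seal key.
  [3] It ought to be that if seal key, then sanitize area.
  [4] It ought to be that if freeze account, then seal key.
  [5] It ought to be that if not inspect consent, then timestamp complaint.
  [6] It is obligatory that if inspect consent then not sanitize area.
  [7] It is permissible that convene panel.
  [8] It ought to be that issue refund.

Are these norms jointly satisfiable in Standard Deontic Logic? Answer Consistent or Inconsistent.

Inconsistent

Premises 4 and 2 are O(freeze_account → seal_key) and O(¬freeze_account → seal_key); every ideal world satisfies freeze_account or ¬freeze_account, so in either case seal_key holds — hence O(seal_key).
Applying K to premise 3 (O(seal_key → sanitize_area)) and O(seal_key) yields O(sanitize_area).
Premise 6 is O(inspect_consent → ¬sanitize_area); contrapositively O(sanitize_area → ¬inspect_consent). Since O(sanitize_area) holds, K gives O(¬inspect_consent).
Premise 5 is O(¬inspect_consent → timestamp_complaint); since O(¬inspect_consent), deontic closure gives O(timestamp_complaint).
Premise 1 is O(issue_refund → ¬timestamp_complaint); contrapositively O(timestamp_complaint → ¬issue_refund). Since O(timestamp_complaint) holds, K gives O(¬issue_refund).
However, premise 8 gives O(issue_refund).
We now have both O(¬issue_refund) and O(issue_refund) — issue_refund is simultaneously obligatory and forbidden, violating the D-axiom.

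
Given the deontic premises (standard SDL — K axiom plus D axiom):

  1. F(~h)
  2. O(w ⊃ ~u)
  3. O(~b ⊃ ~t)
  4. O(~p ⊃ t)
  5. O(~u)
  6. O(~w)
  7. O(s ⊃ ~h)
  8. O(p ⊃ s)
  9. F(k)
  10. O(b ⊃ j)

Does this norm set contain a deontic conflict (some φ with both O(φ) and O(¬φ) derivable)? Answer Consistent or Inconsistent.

Consistent

Premise 2 is O(w ⊃ ~u); even if O(~u) held, inferring O(w) would be affirming the consequent — invalid.
So O(w) is not derivable, and the apparent clash with O(~w) does not arise.
A world satisfying every obligation exists (e.g. b=true, h=true, j=true, k=false, p=false, s=false, t=true, u=false, w=false); no atom is both obligatory and forbidden, so the set is consistent.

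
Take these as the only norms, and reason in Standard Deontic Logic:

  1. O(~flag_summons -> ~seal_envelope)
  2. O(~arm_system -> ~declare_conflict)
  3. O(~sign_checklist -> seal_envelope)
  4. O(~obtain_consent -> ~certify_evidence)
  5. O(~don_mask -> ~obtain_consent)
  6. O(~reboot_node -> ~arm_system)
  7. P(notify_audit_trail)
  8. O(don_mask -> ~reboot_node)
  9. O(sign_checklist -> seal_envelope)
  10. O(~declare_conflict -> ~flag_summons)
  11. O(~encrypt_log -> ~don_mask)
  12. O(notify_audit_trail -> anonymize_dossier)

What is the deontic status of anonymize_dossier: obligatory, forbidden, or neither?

Premise 12 is O(notify_audit_trail -> anonymize_dossier), but O(notify_audit_trail) is not derivable from the premises (the permission P(notify_audit_trail) asserts only ~O(~notify_audit_trail), not O(notify_audit_trail)), so it does not yield O(anonymize_dossier).
No premise or chain of K-axiom applications forces O(anonymize_dossier), and none forces O(~anonymize_dossier). So anonymize_dossier is neither obligatory nor forbidden under these norms.

Neither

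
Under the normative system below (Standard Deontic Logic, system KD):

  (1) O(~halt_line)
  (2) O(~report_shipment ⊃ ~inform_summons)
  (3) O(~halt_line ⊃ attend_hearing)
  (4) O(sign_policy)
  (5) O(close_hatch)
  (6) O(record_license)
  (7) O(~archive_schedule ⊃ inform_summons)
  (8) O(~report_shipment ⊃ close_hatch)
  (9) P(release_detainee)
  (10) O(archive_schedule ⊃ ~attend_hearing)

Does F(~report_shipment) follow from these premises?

Premise 1 gives O(~halt_line).
From O(~halt_line) and premise 3, O(~halt_line ⊃ attend_hearing), we obtain O(attend_hearing).
The contrapositive of premise 10 (O(archive_schedule ⊃ ~attend_hearing)) is O(attend_hearing ⊃ ~archive_schedule), and O(attend_hearing) is already established, so O(~archive_schedule).
With premise 7, O(~archive_schedule ⊃ inform_summons), the K-axiom yields O(inform_summons).
The contrapositive of premise 2 (O(~report_shipment ⊃ ~inform_summons)) is O(inform_summons ⊃ report_shipment), and O(inform_summons) is already established, so O(report_shipment).
Premises 4, 5, 6, 8, 9 do not contribute to this derivation.
So O(report_shipment) holds, i.e. F(~report_shipment). The claim follows.

Yes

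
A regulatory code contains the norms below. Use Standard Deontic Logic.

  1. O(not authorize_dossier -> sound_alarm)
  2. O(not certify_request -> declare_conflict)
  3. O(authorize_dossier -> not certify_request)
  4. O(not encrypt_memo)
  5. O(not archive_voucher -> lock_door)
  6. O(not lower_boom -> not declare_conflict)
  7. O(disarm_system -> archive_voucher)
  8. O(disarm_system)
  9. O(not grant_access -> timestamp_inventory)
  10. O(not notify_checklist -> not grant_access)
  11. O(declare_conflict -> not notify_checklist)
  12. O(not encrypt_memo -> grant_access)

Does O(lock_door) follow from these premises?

Premise 5 is O(not archive_voucher -> lock_door), but O(not archive_voucher) is not derivable from the premises, so it does not yield O(lock_door).
No other premise forces O(lock_door). An ideal world satisfying every premise can still have lock_door false, so O(lock_door) is not derivable.

No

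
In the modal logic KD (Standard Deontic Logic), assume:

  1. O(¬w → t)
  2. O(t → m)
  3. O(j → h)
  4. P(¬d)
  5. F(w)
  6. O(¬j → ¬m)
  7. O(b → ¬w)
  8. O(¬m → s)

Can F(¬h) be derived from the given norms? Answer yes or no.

Premise 5, F(w), is equivalent to O(¬w).
With premise 1, O(¬w → t), the K-axiom yields O(t).
Applying K to premise 2 (O(t → m)) and O(t) yields O(m).
Premise 6, O(¬j → ¬m), contraposes to O(m → j); with O(m) we get O(j).
Premise 3 is O(j → h); since O(j), deontic closure gives O(h).
Premises 4, 7, 8 do not contribute to this derivation.
So O(h) holds, i.e. F(¬h). The claim follows.

Yes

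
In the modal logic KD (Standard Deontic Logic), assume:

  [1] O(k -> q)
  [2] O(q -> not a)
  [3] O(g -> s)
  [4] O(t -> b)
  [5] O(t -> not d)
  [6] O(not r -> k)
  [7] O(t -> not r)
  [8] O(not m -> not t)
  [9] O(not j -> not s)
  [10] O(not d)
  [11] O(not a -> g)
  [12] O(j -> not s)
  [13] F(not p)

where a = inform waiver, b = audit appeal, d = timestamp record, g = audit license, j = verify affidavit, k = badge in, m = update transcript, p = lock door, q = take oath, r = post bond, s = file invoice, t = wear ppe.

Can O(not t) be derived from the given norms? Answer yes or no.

Yes

Premises 9 and 12 cover both cases: O(not j -> not s) and O(j -> not s). Since not j ∨ j is a tautology, O(not s) follows.
The contrapositive of premise 3 (O(g -> s)) is O(not s -> not g), and O(not s) is already established, so O(not g).
Premise 11 is O(not a -> g); contrapositively O(not g -> a). Since O(not g) holds, K gives O(a).
Premise 2 is O(q -> not a); contrapositively O(a -> not q). Since O(a) holds, K gives O(not q).
Premise 1 is O(k -> q); contrapositively O(not q -> not k). Since O(not q) holds, K gives O(not k).
Premise 6 is O(not r -> k); contrapositively O(not k -> r). Since O(not k) holds, K gives O(r).
The contrapositive of premise 7 (O(t -> not r)) is O(r -> not t), and O(r) is already established, so O(not t).
Premises 4, 5, 8, 10, 13 do not contribute to this derivation.
So O(not t) follows.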